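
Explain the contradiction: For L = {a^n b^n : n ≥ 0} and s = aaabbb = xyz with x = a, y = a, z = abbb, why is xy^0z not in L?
xy⁰z = aabbb ∉ L

Pumping with i = 0 replaces y = a by y⁰ = ε:
- Original: s = xyz = aaabbb; aaabbb = a^3 b^3 has equal counts (3 = 3), so it is in L
- Pumped: xy⁰z = a · ε · abbb = aabbb
- aabbb has 2 a's and 3 b's; 2 ≠ 3, so it is not in L

The pumping lemma would require xy⁰z ∈ L, so this decomposition yields a contradiction.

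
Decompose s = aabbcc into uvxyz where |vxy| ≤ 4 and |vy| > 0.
u='a', v='a', x='bb', y='c', z='c'

For s = aabbcc with pumping length p = 4:

One valid decomposition:
- u = 'a'
- v = 'a'
- x = 'bb'
- y = 'c'
- z = 'c'

Verification:
- uvxyz = 'a' + 'a' + 'bb' + 'c' + 'c' = aabbcc ✓
- |vxy| = |'abbc'| = 4 ≤ 4 ✓
- |vy| = |'ac'| = 2 > 0 ✓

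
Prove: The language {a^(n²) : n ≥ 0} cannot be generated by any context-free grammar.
Assume for contradiction that L is context-free, and let p ≥ 1 be the pumping length given by the pumping lemma for CFLs.
Choose s = a^(p²). Then s ∈ L and |s| = p² ≥ p.
By the CFL pumping lemma, s = uvxyz for some u, v, x, y, z with |vxy| ≤ p, |vy| ≥ 1, and uv^i xy^i z ∈ L for every i ≥ 0.
All symbols are a's, so only lengths matter: let k = |vy|, with 1 ≤ k ≤ |vxy| ≤ p.

Take i = 2: |uv²xy²z| = p² + k, and p² < p² + k ≤ p² + p < (p + 1)².
So the length lies strictly between consecutive squares and is not a perfect square; uv²xy²z ∉ L.

This contradicts the CFL pumping lemma, which requires uv^i xy^i z ∈ L for all i ≥ 0.
Hence L = {a^(n²) : n ≥ 0} is not context-free. ∎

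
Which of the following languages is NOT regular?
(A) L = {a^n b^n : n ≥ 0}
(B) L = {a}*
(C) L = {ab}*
(A) {a^n b^n : n ≥ 0}

(A) L = {a^n b^n : n ≥ 0} is NOT regular.

The pumping lemma can be used to prove this:
After pumping, the number of a's and b's become unequal

The other languages are regular because they can be recognized by finite automata.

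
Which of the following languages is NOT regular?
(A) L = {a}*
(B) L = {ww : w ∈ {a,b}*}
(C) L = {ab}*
(B) {ww : w ∈ {a,b}*}

(B) L = {ww : w ∈ {a,b}*} is NOT regular.

The pumping lemma can be used to prove this:
After pumping, the two halves no longer match

The other languages are regular because they can be recognized by finite automata.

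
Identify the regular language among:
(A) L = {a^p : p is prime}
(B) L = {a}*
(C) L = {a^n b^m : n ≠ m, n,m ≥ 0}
(B) {a}*

(B) L = {a}* is regular.

This can be recognized by a finite automaton (DFA/NFA).
Regular expressions like {a}* define regular languages.

The other choices are not regular:
- {a^p : p is prime}: After pumping, the length becomes composite
- {a^n b^m : n ≠ m, n,m ≥ 0}: After pumping a's, we can make n = m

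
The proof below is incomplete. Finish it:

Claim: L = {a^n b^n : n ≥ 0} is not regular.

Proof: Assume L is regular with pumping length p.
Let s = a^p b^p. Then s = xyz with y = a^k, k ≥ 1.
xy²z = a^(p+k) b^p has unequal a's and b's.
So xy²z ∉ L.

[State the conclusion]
This contradicts the pumping lemma for regular languages,
which guarantees xy^i z ∈ L for all i ≥ 0.

Since our assumption that L is regular leads to a contradiction,
we conclude that L = {a^n b^n : n ≥ 0} is NOT regular. ∎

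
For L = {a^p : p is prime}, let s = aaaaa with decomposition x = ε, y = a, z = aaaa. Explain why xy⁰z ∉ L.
xy⁰z = aaaa ∉ L

Pumping with i = 0 replaces y = a by y⁰ = ε:
- Original: s = xyz = aaaaa; aaaaa has length 5, which is prime, so it is in L
- Pumped: xy⁰z = ε · ε · aaaa = aaaa
- aaaa has length 4 = 2 × 2, which is not prime, so it is not in L

The pumping lemma would require xy⁰z ∈ L, so this decomposition yields a contradiction.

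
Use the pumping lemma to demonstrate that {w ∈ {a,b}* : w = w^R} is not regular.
Assume for contradiction that L is regular, and let p ≥ 1 be the pumping length given by the pumping lemma.
Choose s = a^p b a^p. Then s ∈ L (it reads the same in both directions) and |s| = 2p + 1 ≥ p.
By the pumping lemma, s = xyz for some x, y, z with |xy| ≤ p, |y| ≥ 1, and xy^i z ∈ L for every i ≥ 0.
Since |xy| ≤ p and the first p symbols of s are all a's, y = a^k for some k with 1 ≤ k ≤ p.

Take i = 2: xy²z = a^(p + k) b a^p.
Its reversal is a^p b a^(p + k). These differ because the block of a's before the unique b has length p + k in one and p in the other, and p + k ≠ p since k ≥ 1. So xy²z is not a palindrome, i.e. xy²z ∉ L.

This contradicts the pumping lemma, which requires xy^i z ∈ L for all i ≥ 0.
Hence L = {w ∈ {a,b}* : w = w^R} is not regular. ∎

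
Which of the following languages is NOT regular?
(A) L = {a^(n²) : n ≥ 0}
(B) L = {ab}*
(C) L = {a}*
(A) {a^(n²) : n ≥ 0}

(A) L = {a^(n²) : n ≥ 0} is NOT regular.

The pumping lemma can be used to prove this:
After pumping, length is no longer a perfect square

The other languages are regular because they can be recognized by finite automata.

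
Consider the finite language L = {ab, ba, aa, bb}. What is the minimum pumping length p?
p = 3

For a finite language L, the pumping lemma holds vacuously if p > max|s| for s ∈ L.

The longest string in L = {ab, ba, aa, bb} has length 2.
If p = 3, then no string s ∈ L has |s| ≥ p, so the condition is vacuously true.

The minimum pumping length is p = 3.

Why no smaller p works: for any p ≤ 2, the longest string s ∈ L has |s| = 2 ≥ p, so it would
have to be pumpable; but pumping up (i = 2, 3, ...) produces ever longer strings, which cannot all lie in the
finite language L. So the pumping property fails for every p ≤ 2.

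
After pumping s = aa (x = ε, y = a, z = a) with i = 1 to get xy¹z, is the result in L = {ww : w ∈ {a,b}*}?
Yes

xy¹z = ε · a · a = aa.
aa splits into halves a · a, which are equal, so it is in L (w = a).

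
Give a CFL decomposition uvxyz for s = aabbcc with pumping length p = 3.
u='aa', v='b', x='b', y='c', z='c'

For s = aabbcc with pumping length p = 3:

One valid decomposition:
- u = 'aa'
- v = 'b'
- x = 'b'
- y = 'c'
- z = 'c'

Verification:
- uvxyz = 'aa' + 'b' + 'b' + 'c' + 'c' = aabbcc ✓
- |vxy| = |'bbc'| = 3 ≤ 3 ✓
- |vy| = |'bc'| = 2 > 0 ✓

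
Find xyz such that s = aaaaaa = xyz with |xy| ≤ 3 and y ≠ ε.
x = '', y = 'aaa', z = 'aaa'

For s = aaaaaa and p = 3, one valid decomposition is:
- x = '' (length 0)
- y = 'aaa' (length 3)
- z = 'aaa' (length 3)

Verification:
- xyz = '' + 'aaa' + 'aaa' = aaaaaa ✓
- |xy| = 3 ≤ 3 ✓
- |y| = 3 > 0 ✓

All pumping lemma constraints are satisfied.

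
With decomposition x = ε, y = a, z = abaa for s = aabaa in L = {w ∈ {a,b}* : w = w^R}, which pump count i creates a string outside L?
i = 0

xy⁰z = ε · ε · abaa = abaa; abaa reversed is aaba ≠ abaa, so it is not a palindrome and is not in L.
(Other choices also work, e.g. i = 2, 3; only i = 1 is guaranteed to stay in L since xy¹z = s.)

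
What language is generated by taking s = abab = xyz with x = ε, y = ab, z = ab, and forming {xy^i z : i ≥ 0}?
{xy^i z : i ≥ 0} = {(ab)^(i+1) : i ≥ 0} = {ab, abab, ababab, ...}

With x = ε, y = ab, z = ab: Pumping 'ab' gives strings of alternating a's and b's.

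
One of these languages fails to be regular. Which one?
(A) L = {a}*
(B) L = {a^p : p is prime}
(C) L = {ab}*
(B) {a^p : p is prime}

(B) L = {a^p : p is prime} is NOT regular.

The pumping lemma can be used to prove this:
After pumping, the length becomes composite

The other languages are regular because they can be recognized by finite automata.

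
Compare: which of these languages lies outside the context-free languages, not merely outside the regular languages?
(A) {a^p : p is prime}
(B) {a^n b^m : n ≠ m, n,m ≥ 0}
(A) {a^p : p is prime}

(A) {a^p : p is prime} requires the CFL pumping lemma.

- {a^n b^m : n ≠ m, n,m ≥ 0} is context-free (but not regular)
  • Can be shown non-regular with the regular pumping lemma
  • After pumping a's, we can make n = m

- {a^p : p is prime} is NOT context-free
  • Requires the CFL pumping lemma to prove
  • The CFL pumping lemma also fails because prime gaps are unbounded

The CFL pumping lemma is "stronger" in that it can prove non-membership
in the larger class of context-free languages.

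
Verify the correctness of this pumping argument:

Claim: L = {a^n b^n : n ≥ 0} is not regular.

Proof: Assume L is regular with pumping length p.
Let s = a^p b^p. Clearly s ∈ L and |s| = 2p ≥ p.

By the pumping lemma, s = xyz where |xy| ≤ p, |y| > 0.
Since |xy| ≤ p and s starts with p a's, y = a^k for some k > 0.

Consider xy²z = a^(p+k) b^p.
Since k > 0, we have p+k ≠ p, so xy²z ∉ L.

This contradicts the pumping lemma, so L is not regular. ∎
The proof is correct.

This proof is valid because:
1. The string s = a^p b^p is correctly in L
2. The decomposition analysis is correct: y must consist only of a's
3. The contradiction is valid: pumping increases a's but not b's
4. The conclusion follows logically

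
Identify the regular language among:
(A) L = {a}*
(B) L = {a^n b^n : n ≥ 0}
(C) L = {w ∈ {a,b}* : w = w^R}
(A) {a}*

(A) L = {a}* is regular.

This can be recognized by a finite automaton (DFA/NFA).
Regular expressions like {a}* define regular languages.

The other choices are not regular:
- {a^n b^n : n ≥ 0}: After pumping, the number of a's and b's become unequal
- {w ∈ {a,b}* : w = w^R}: After pumping, the string is no longer symmetric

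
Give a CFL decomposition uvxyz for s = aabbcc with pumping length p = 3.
u='aa', v='b', x='b', y='c', z='c'

For s = aabbcc with pumping length p = 3:

One valid decomposition:
- u = 'aa'
- v = 'b'
- x = 'b'
- y = 'c'
- z = 'c'

Verification:
- uvxyz = 'aa' + 'b' + 'b' + 'c' + 'c' = aabbcc ✓
- |vxy| = |'bbc'| = 3 ≤ 3 ✓
- |vy| = |'bc'| = 2 > 0 ✓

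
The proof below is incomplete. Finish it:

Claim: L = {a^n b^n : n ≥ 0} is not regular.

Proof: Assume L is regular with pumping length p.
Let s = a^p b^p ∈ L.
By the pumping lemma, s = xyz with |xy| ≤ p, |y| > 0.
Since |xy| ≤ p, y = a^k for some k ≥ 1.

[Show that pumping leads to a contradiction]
Consider xy²z = a^(p+k) b^p.

Since k ≥ 1, we have p + k > p.
So xy²z has more a's than b's: (p+k) a's vs p b's.
This means xy²z ∉ L because a^n b^n requires equal counts.

This contradicts the pumping lemma which states xy²z ∈ L.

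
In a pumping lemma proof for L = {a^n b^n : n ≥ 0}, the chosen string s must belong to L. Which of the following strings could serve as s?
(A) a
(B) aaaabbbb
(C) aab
(B) aaaabbbb

The pumping lemma is applied to a string s that lies in L, so first check membership of each option:
- (A) a has 1 a's and 0 b's; 1 ≠ 0, so it is not in L ✗
- (B) aaaabbbb = a^4 b^4 has equal counts (4 = 4), so it is in L ✓
- (C) aab has 2 a's and 1 b's; 2 ≠ 1, so it is not in L ✗

Only (B) aaaabbbb is in L, so it is the only candidate that could play the role of s.
(In a complete proof one picks s in terms of the pumping length p so that |s| ≥ p is guaranteed; a fixed string like aaaabbbb illustrates the shape of such an s.)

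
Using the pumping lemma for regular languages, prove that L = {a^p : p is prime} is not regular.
Assume for contradiction that L is regular, and let p ≥ 1 be the pumping length given by the pumping lemma.
Choose a prime q with q ≥ p (one exists because there are infinitely many primes) and let s = a^q. Then s ∈ L and |s| = q ≥ p.
By the pumping lemma, s = xyz for some x, y, z with |xy| ≤ p, |y| ≥ 1, and xy^i z ∈ L for every i ≥ 0.
Here y = a^k for some k with 1 ≤ k ≤ p, and xy^i z = a^(q + (i − 1)k) for every i ≥ 0.

Take i = q + 1: |xy^(q+1) z| = q + qk = q(k + 1).
Both factors satisfy q ≥ 2 and k + 1 ≥ 2, so q(k + 1) is composite, and xy^(q+1) z ∉ L.

This contradicts the pumping lemma, which requires xy^i z ∈ L for all i ≥ 0.
Hence L = {a^p : p is prime} is not regular. ∎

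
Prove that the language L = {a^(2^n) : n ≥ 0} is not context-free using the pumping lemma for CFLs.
Assume for contradiction that L is context-free, and let p ≥ 1 be the pumping length given by the pumping lemma for CFLs.
Choose s = a^(2^p). Then s ∈ L and |s| = 2^p ≥ p.
By the CFL pumping lemma, s = uvxyz for some u, v, x, y, z with |vxy| ≤ p, |vy| ≥ 1, and uv^i xy^i z ∈ L for every i ≥ 0.
All symbols are a's, so only lengths matter: let k = |vy|, with 1 ≤ k ≤ |vxy| ≤ p < 2^p.

Take i = 2: |uv²xy²z| = 2^p + k, and 2^p < 2^p + k < 2^p + 2^p = 2^(p+1).
So the length lies strictly between consecutive powers of two and is not a power of 2; uv²xy²z ∉ L.

This contradicts the CFL pumping lemma, which requires uv^i xy^i z ∈ L for all i ≥ 0.
Hence L = {a^(2^n) : n ≥ 0} is not context-free. ∎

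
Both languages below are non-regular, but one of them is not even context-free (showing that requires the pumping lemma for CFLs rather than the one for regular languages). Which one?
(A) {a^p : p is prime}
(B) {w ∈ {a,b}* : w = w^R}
(A) {a^p : p is prime}

(A) {a^p : p is prime} requires the CFL pumping lemma.

- {w ∈ {a,b}* : w = w^R} is context-free (but not regular)
  • Can be shown non-regular with the regular pumping lemma
  • After pumping, the string is no longer symmetric

- {a^p : p is prime} is NOT context-free
  • Requires the CFL pumping lemma to prove
  • The CFL pumping lemma also fails because prime gaps are unbounded

The CFL pumping lemma is "stronger" in that it can prove non-membership
in the larger class of context-free languages.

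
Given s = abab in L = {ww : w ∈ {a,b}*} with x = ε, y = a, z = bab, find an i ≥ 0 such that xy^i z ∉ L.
i = 0

xy⁰z = ε · ε · bab = bab; bab has odd length 3, so it cannot be written as ww and is not in L.
(Other choices also work, e.g. i = 2, 3; only i = 1 is guaranteed to stay in L since xy¹z = s.)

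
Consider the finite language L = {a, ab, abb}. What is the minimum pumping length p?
p = 4

For a finite language L, the pumping lemma holds vacuously if p > max|s| for s ∈ L.

The longest string in L = {a, ab, abb} has length 3.
If p = 4, then no string s ∈ L has |s| ≥ p, so the condition is vacuously true.

The minimum pumping length is p = 4.

Why no smaller p works: for any p ≤ 3, the longest string s ∈ L has |s| = 3 ≥ p, so it would
have to be pumpable; but pumping up (i = 2, 3, ...) produces ever longer strings, which cannot all lie in the
finite language L. So the pumping property fails for every p ≤ 3.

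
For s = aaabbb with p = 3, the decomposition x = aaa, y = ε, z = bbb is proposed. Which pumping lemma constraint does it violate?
Violated: |y| > 0

The decomposition x = aaa, y = ε, z = bbb for s = aaabbb with p = 3
violates the constraint: |y| > 0

|y| = 0, but the pumping lemma requires |y| > 0 (y must be non-empty).

Pumping lemma constraints:
1. xyz = s (decomposition is valid)
2. |xy| ≤ p
3. |y| > 0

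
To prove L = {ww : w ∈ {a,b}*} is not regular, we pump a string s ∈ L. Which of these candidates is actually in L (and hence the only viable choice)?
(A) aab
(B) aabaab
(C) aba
(B) aabaab

The pumping lemma is applied to a string s that lies in L, so first check membership of each option:
- (A) aab has odd length 3, so it cannot be written as ww and is not in L ✗
- (B) aabaab splits into halves aab · aab, which are equal, so it is in L (w = aab) ✓
- (C) aba has odd length 3, so it cannot be written as ww and is not in L ✗

Only (B) aabaab is in L, so it is the only candidate that could play the role of s.
(In a complete proof one picks s in terms of the pumping length p so that |s| ≥ p is guaranteed; a fixed string like aabaab illustrates the shape of such an s.)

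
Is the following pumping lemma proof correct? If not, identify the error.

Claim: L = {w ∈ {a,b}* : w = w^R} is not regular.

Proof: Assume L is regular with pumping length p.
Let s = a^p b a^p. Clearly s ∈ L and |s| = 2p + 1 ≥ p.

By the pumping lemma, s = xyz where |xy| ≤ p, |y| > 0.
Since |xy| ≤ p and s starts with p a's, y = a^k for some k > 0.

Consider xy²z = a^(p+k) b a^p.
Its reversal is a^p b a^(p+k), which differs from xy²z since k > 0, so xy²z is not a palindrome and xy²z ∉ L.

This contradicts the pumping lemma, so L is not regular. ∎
The proof is correct.

This proof is valid because:
1. s = a^p b a^p is in L and is chosen in terms of p, so |s| ≥ p holds for every p
2. The decomposition analysis is correct: |xy| ≤ p forces y to lie inside the leading a's
3. The contradiction is valid: a^(p+k) b a^p has more a's before the b than after it, so it is not a palindrome
4. The conclusion follows logically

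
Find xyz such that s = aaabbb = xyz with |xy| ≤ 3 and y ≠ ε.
x = 'a', y = 'a', z = 'abbb'

For s = aaabbb and p = 3, one valid decomposition is:
- x = 'a' (length 1)
- y = 'a' (length 1)
- z = 'abbb' (length 4)

Verification:
- xyz = 'a' + 'a' + 'abbb' = aaabbb ✓
- |xy| = 2 ≤ 3 ✓
- |y| = 1 > 0 ✓

All pumping lemma constraints are satisfied.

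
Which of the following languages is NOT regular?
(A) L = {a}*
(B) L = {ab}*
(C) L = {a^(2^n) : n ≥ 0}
(C) {a^(2^n) : n ≥ 0}

(C) L = {a^(2^n) : n ≥ 0} is NOT regular.

The pumping lemma can be used to prove this:
After pumping, length is no longer a power of 2

The other languages are regular because they can be recognized by finite automata.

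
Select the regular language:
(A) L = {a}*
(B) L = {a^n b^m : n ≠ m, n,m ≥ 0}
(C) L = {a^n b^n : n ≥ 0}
(A) {a}*

(A) L = {a}* is regular.

This can be recognized by a finite automaton (DFA/NFA).
Regular expressions like {a}* define regular languages.

The other choices are not regular:
- {a^n b^m : n ≠ m, n,m ≥ 0}: After pumping a's, we can make n = m
- {a^n b^n : n ≥ 0}: After pumping, the number of a's and b's become unequal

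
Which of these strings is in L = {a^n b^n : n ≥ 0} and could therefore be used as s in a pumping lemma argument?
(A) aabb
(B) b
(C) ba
(A) aabb

The pumping lemma is applied to a string s that lies in L, so first check membership of each option:
- (A) aabb = a^2 b^2 has equal counts (2 = 2), so it is in L ✓
- (B) b has 0 a's and 1 b's; 0 ≠ 1, so it is not in L ✗
- (C) ba has an a after a b, so it is not of the form a^n b^n and is not in L ✗

Only (A) aabb is in L, so it is the only candidate that could play the role of s.
(In a complete proof one picks s in terms of the pumping length p so that |s| ≥ p is guaranteed; a fixed string like aabb illustrates the shape of such an s.)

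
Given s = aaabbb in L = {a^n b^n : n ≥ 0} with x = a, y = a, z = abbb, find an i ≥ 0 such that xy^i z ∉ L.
i = 3

xy³z = a · aaa · abbb = aaaaabbb; aaaaabbb has 5 a's and 3 b's; 5 ≠ 3, so it is not in L.
(Other choices also work, e.g. i = 0, 2; only i = 1 is guaranteed to stay in L since xy¹z = s.)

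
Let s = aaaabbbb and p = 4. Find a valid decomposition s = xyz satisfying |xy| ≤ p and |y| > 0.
x = 'a', y = 'aaa', z = 'bbbb'

For s = aaaabbbb and p = 4, one valid decomposition is:
- x = 'a' (length 1)
- y = 'aaa' (length 3)
- z = 'bbbb' (length 4)

Verification:
- xyz = 'a' + 'aaa' + 'bbbb' = aaaabbbb ✓
- |xy| = 4 ≤ 4 ✓
- |y| = 3 > 0 ✓

All pumping lemma constraints are satisfied.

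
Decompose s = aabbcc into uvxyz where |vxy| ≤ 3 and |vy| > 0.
u='aa', v='b', x='b', y='c', z='c'

For s = aabbcc with pumping length p = 3:

One valid decomposition:
- u = 'aa'
- v = 'b'
- x = 'b'
- y = 'c'
- z = 'c'

Verification:
- uvxyz = 'aa' + 'b' + 'b' + 'c' + 'c' = aabbcc ✓
- |vxy| = |'bbc'| = 3 ≤ 3 ✓
- |vy| = |'bc'| = 2 > 0 ✓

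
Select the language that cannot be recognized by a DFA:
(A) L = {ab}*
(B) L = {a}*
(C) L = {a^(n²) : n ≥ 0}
(C) {a^(n²) : n ≥ 0}

(C) L = {a^(n²) : n ≥ 0} is NOT regular.

The pumping lemma can be used to prove this:
After pumping, length is no longer a perfect square

The other languages are regular because they can be recognized by finite automata.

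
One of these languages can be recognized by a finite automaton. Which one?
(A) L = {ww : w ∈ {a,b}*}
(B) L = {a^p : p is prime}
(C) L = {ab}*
(C) {ab}*

(C) L = {ab}* is regular.

This can be recognized by a finite automaton (DFA/NFA).
Regular expressions like {ab}* define regular languages.

The other choices are not regular:
- {ww : w ∈ {a,b}*}: After pumping, the two halves no longer match
- {a^p : p is prime}: After pumping, the length becomes composite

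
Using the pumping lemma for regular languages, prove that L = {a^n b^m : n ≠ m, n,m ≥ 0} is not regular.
Assume for contradiction that L is regular, and let p ≥ 1 be the pumping length given by the pumping lemma.
Choose s = a^p b^(p + p!). Then s ∈ L because p ≠ p + p! (as p! ≥ 1), and |s| ≥ p.
By the pumping lemma, s = xyz for some x, y, z with |xy| ≤ p, |y| ≥ 1, and xy^i z ∈ L for every i ≥ 0.
Since |xy| ≤ p and the first p symbols of s are all a's, y = a^k for some k with 1 ≤ k ≤ p.
For every i ≥ 0, xy^i z = a^(p + (i − 1)k) b^(p + p!).

Because 1 ≤ k ≤ p, k divides p!. Let t = p!/k (a positive integer) and take i = t + 1.
Then the number of a's is p + tk = p + p!, which equals the number of b's.
So xy^(t+1) z = a^(p + p!) b^(p + p!) has equally many a's and b's and is NOT in L.

This contradicts the pumping lemma, which requires xy^i z ∈ L for all i ≥ 0.
Hence L = {a^n b^m : n ≠ m, n,m ≥ 0} is not regular. ∎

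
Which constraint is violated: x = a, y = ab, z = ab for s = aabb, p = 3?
Violated: xyz = s

The decomposition x = a, y = ab, z = ab for s = aabb with p = 3
violates the constraint: xyz = s

xyz = 'a' + 'ab' + 'ab' = 'aabab' ≠ 'aabb' = s. The decomposition doesn't reconstruct s.

Pumping lemma constraints:
1. xyz = s (decomposition is valid)
2. |xy| ≤ p
3. |y| > 0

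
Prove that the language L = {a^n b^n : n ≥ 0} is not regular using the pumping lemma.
Assume for contradiction that L is regular, and let p ≥ 1 be the pumping length given by the pumping lemma.
Choose s = a^p b^p. Then s ∈ L and |s| = 2p ≥ p.
By the pumping lemma, s = xyz for some x, y, z with |xy| ≤ p, |y| ≥ 1, and xy^i z ∈ L for every i ≥ 0.
Since |xy| ≤ p and the first p symbols of s are all a's, we must have y = a^k for some k with 1 ≤ k ≤ p.

Take i = 2: xy²z = a^(p + k) b^p.
This string has p + k a's but p b's, and p + k > p because k ≥ 1. So xy²z ∉ L.

This contradicts the pumping lemma, which requires xy^i z ∈ L for all i ≥ 0.
Hence L = {a^n b^n : n ≥ 0} is not regular. ∎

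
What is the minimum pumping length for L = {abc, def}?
p = 4

For a finite language L, the pumping lemma holds vacuously if p > max|s| for s ∈ L.

The longest string in L = {abc, def} has length 3.
If p = 4, then no string s ∈ L has |s| ≥ p, so the condition is vacuously true.

The minimum pumping length is p = 4.

Why no smaller p works: for any p ≤ 3, the longest string s ∈ L has |s| = 3 ≥ p, so it would
have to be pumpable; but pumping up (i = 2, 3, ...) produces ever longer strings, which cannot all lie in the
finite language L. So the pumping property fails for every p ≤ 3.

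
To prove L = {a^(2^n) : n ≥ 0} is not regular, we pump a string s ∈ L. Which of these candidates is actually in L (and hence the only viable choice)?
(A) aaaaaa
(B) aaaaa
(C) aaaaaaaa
(C) aaaaaaaa

The pumping lemma is applied to a string s that lies in L, so first check membership of each option:
- (A) aaaaaa has length 6, strictly between 2^2 = 4 and 2^3 = 8, so it is not in L ✗
- (B) aaaaa has length 5, strictly between 2^2 = 4 and 2^3 = 8, so it is not in L ✗
- (C) aaaaaaaa has length 8 = 2^3, so it is in L ✓

Only (C) aaaaaaaa is in L, so it is the only candidate that could play the role of s.
(In a complete proof one picks s in terms of the pumping length p so that |s| ≥ p is guaranteed; a fixed string like aaaaaaaa illustrates the shape of such an s.)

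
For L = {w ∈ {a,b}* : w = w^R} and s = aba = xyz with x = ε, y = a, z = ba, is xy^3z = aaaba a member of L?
No

xy³z = ε · aaa · ba = aaaba.
aaaba reversed is abaaa ≠ aaaba, so it is not a palindrome and is not in L.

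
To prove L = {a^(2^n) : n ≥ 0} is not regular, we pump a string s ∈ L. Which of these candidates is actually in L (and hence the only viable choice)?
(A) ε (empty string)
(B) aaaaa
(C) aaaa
(C) aaaa

The pumping lemma is applied to a string s that lies in L, so first check membership of each option:
- (A) ε has length 0, which is not a power of 2, so it is not in L ✗
- (B) aaaaa has length 5, strictly between 2^2 = 4 and 2^3 = 8, so it is not in L ✗
- (C) aaaa has length 4 = 2^2, so it is in L ✓

Only (C) aaaa is in L, so it is the only candidate that could play the role of s.
(In a complete proof one picks s in terms of the pumping length p so that |s| ≥ p is guaranteed; a fixed string like aaaa illustrates the shape of such an s.)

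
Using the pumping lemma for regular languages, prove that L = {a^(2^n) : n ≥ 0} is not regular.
Assume for contradiction that L is regular, and let p ≥ 1 be the pumping length given by the pumping lemma.
Choose s = a^(2^p). Then s ∈ L and |s| = 2^p ≥ p.
By the pumping lemma, s = xyz for some x, y, z with |xy| ≤ p, |y| ≥ 1, and xy^i z ∈ L for every i ≥ 0.
Here y = a^k for some k with 1 ≤ k ≤ |xy| ≤ p, and p < 2^p.

Take i = 2: |xy²z| = 2^p + k.
Now 2^p < 2^p + k ≤ 2^p + p < 2^p + 2^p = 2^(p+1).
So |xy²z| lies strictly between the consecutive powers of two 2^p and 2^(p+1), hence is not a power of 2, and xy²z ∉ L.

This contradicts the pumping lemma, which requires xy^i z ∈ L for all i ≥ 0.
Hence L = {a^(2^n) : n ≥ 0} is not regular. ∎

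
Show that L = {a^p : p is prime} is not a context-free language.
Assume for contradiction that L is context-free, and let p ≥ 1 be the pumping length given by the pumping lemma for CFLs.
Choose a prime q with q ≥ p and let s = a^q. Then s ∈ L and |s| = q ≥ p.
By the CFL pumping lemma, s = uvxyz for some u, v, x, y, z with |vxy| ≤ p, |vy| ≥ 1, and uv^i xy^i z ∈ L for every i ≥ 0.
All symbols are a's, so only lengths matter: let k = |vy|, with 1 ≤ k ≤ p. Then |uv^i xy^i z| = q + (i − 1)k.

Take i = q + 1: the length is q + qk = q(k + 1).
Both factors satisfy q ≥ 2 and k + 1 ≥ 2, so q(k + 1) is composite and uv^(q+1) xy^(q+1) z ∉ L.

This contradicts the CFL pumping lemma, which requires uv^i xy^i z ∈ L for all i ≥ 0.
Hence L = {a^p : p is prime} is not context-free. ∎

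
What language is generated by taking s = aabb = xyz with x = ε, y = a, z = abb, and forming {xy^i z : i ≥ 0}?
{xy^i z : i ≥ 0} = {a^(i+1) b^2 : i ≥ 0} = {abb, aabb, aaabb, ...}

With x = ε, y = a, z = abb: Starting with aabb and pumping the first 'a' (z = abb keeps the second 'a'), we get strings with i+1 a's followed by 2 b's for i = 0, 1, 2, ...; note bb is not produced because z always contributes one a.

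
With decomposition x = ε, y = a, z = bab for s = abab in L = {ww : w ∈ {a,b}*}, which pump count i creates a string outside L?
i = 2

xy²z = ε · aa · bab = aabab; aabab has odd length 5, so it cannot be written as ww and is not in L.
(Other choices also work, e.g. i = 0, 3; only i = 1 is guaranteed to stay in L since xy¹z = s.)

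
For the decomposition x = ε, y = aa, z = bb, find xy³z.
aaaaaabb

Given x = '', y = 'aa', z = 'bb' and i = 3:

xy^3z = x + y·y·...·y (3 times) + z
       = '' + 'aa'^3 + 'bb'
       = '' + 'aaaaaa' + 'bb'
       = 'aaaaaabb'

The pumped string is 'aaaaaabb' with length 8.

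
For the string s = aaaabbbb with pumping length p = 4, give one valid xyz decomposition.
x = '', y = 'aaaa', z = 'bbbb'

For s = aaaabbbb and p = 4, one valid decomposition is:
- x = '' (length 0)
- y = 'aaaa' (length 4)
- z = 'bbbb' (length 4)

Verification:
- xyz = '' + 'aaaa' + 'bbbb' = aaaabbbb ✓
- |xy| = 4 ≤ 4 ✓
- |y| = 4 > 0 ✓

All pumping lemma constraints are satisfied.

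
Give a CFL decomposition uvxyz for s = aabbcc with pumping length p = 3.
u='aa', v='b', x='b', y='c', z='c'

For s = aabbcc with pumping length p = 3:

One valid decomposition:
- u = 'aa'
- v = 'b'
- x = 'b'
- y = 'c'
- z = 'c'

Verification:
- uvxyz = 'aa' + 'b' + 'b' + 'c' + 'c' = aabbcc ✓
- |vxy| = |'bbc'| = 3 ≤ 3 ✓
- |vy| = |'bc'| = 2 > 0 ✓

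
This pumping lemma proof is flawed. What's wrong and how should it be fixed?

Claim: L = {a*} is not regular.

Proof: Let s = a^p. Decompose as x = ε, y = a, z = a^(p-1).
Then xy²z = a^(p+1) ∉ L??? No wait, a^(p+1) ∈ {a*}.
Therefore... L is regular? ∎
Error: The proof attempts to show a*  is not regular, but a* IS regular!

Correction: a* is a regular language (recognized by a simple DFA with one accepting state and self-loop on 'a'). The pumping lemma can only prove non-regularity, not regularity. For regular languages, pumping always works.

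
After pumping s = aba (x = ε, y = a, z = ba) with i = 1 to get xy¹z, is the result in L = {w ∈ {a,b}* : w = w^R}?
Yes

xy¹z = ε · a · ba = aba.
aba reversed is aba, the same string, so it is a palindrome and is in L.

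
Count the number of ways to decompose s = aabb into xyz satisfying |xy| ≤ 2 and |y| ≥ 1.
3

For s = 'aabb' with pumping length p = 2:

Constraints: |xy| ≤ 2, |y| > 0

Valid decompositions (|xy| ≤ p, |y| ≥ 1):
  • x='', y='a', z='abb'
  • x='a', y='a', z='bb'
  • x='', y='aa', z='bb'

Total count: 3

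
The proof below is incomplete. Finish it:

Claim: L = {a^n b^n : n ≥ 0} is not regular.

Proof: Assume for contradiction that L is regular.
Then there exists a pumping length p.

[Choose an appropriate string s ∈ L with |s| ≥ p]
s = a^p b^p

This string is in L (has equal a's and b's) and has length 2p ≥ p.
Any decomposition xyz with |xy| ≤ p means y consists only of a's,
so pumping will unbalance the counts.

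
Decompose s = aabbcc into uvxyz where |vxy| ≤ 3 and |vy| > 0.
u='aa', v='b', x='b', y='c', z='c'

For s = aabbcc with pumping length p = 3:

One valid decomposition:
- u = 'aa'
- v = 'b'
- x = 'b'
- y = 'c'
- z = 'c'

Verification:
- uvxyz = 'aa' + 'b' + 'b' + 'c' + 'c' = aabbcc ✓
- |vxy| = |'bbc'| = 3 ≤ 3 ✓
- |vy| = |'bc'| = 2 > 0 ✓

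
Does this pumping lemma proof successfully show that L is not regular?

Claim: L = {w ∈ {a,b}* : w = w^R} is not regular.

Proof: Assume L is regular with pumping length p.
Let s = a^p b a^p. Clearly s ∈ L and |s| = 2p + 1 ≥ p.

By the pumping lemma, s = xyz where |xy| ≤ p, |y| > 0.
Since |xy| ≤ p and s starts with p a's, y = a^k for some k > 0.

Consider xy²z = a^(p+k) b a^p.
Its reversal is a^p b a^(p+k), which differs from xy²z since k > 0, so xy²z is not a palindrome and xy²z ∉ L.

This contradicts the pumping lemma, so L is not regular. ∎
The proof is correct.

This proof is valid because:
1. s = a^p b a^p is in L and is chosen in terms of p, so |s| ≥ p holds for every p
2. The decomposition analysis is correct: |xy| ≤ p forces y to lie inside the leading a's
3. The contradiction is valid: a^(p+k) b a^p has more a's before the b than after it, so it is not a palindrome
4. The conclusion follows logically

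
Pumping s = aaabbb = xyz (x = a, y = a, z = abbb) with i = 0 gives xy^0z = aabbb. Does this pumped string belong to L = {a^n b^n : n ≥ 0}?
No

xy⁰z = a · ε · abbb = aabbb.
aabbb has 2 a's and 3 b's; 2 ≠ 3, so it is not in L.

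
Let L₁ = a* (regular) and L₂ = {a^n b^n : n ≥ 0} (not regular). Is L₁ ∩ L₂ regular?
Yes — L₁ ∩ L₂ is regular.

A string of a* contains no b's, and the only string of {a^n b^n} with no b's is ε (n = 0). So L₁ ∩ L₂ = {ε}, a finite language, which is regular.

Note that the bare facts "L₁ regular, L₂ non-regular" do not settle the question by themselves: the closure of regular languages under ∪, ∩, complement and difference applies only when BOTH operands are regular. With a non-regular operand the result can come out regular or non-regular depending on the specific languages, so one has to work out L₁ ∩ L₂ for this particular pair, as above.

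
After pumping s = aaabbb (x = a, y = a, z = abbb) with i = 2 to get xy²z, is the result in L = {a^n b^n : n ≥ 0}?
No

xy²z = a · aa · abbb = aaaabbb.
aaaabbb has 4 a's and 3 b's; 4 ≠ 3, so it is not in L.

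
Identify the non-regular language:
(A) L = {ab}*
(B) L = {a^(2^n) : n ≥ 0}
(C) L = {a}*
(B) {a^(2^n) : n ≥ 0}

(B) L = {a^(2^n) : n ≥ 0} is NOT regular.

The pumping lemma can be used to prove this:
After pumping, length is no longer a power of 2

The other languages are regular because they can be recognized by finite automata.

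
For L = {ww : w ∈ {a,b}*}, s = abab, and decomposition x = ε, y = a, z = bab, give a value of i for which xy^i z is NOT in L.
i = 2

xy²z = ε · aa · bab = aabab; aabab has odd length 5, so it cannot be written as ww and is not in L.
(Other choices also work, e.g. i = 0, 3; only i = 1 is guaranteed to stay in L since xy¹z = s.)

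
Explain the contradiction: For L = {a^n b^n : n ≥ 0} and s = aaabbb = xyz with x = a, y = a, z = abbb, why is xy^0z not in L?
xy⁰z = aabbb ∉ L

Pumping with i = 0 replaces y = a by y⁰ = ε:
- Original: s = xyz = aaabbb; aaabbb = a^3 b^3 has equal counts (3 = 3), so it is in L
- Pumped: xy⁰z = a · ε · abbb = aabbb
- aabbb has 2 a's and 3 b's; 2 ≠ 3, so it is not in L

The pumping lemma would require xy⁰z ∈ L, so this decomposition yields a contradiction.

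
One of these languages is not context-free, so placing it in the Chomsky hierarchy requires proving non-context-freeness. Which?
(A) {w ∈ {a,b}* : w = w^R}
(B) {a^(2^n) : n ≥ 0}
(B) {a^(2^n) : n ≥ 0}

(B) {a^(2^n) : n ≥ 0} requires the CFL pumping lemma.

- {w ∈ {a,b}* : w = w^R} is context-free (but not regular)
  • Can be shown non-regular with the regular pumping lemma
  • After pumping, the string is no longer symmetric

- {a^(2^n) : n ≥ 0} is NOT context-free
  • Requires the CFL pumping lemma to prove
  • Gaps between powers of 2 grow exponentially

The CFL pumping lemma is "stronger" in that it can prove non-membership
in the larger class of context-free languages.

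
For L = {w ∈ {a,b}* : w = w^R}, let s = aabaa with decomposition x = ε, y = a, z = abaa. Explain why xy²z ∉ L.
xy²z = aaabaa ∉ L

Pumping with i = 2 replaces y = a by y² = aa:
- Original: s = xyz = aabaa; aabaa reversed is aabaa, the same string, so it is a palindrome and is in L
- Pumped: xy²z = ε · aa · abaa = aaabaa
- aaabaa reversed is aabaaa ≠ aaabaa, so it is not a palindrome and is not in L

The pumping lemma would require xy²z ∈ L, so this decomposition yields a contradiction.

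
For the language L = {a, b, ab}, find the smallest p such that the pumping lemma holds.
p = 3

For a finite language L, the pumping lemma holds vacuously if p > max|s| for s ∈ L.

The longest string in L = {a, b, ab} has length 2.
If p = 3, then no string s ∈ L has |s| ≥ p, so the condition is vacuously true.

The minimum pumping length is p = 3.

Why no smaller p works: for any p ≤ 2, the longest string s ∈ L has |s| = 2 ≥ p, so it would
have to be pumpable; but pumping up (i = 2, 3, ...) produces ever longer strings, which cannot all lie in the
finite language L. So the pumping property fails for every p ≤ 2.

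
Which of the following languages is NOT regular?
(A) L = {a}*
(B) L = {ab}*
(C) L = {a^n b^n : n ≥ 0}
(C) {a^n b^n : n ≥ 0}

(C) L = {a^n b^n : n ≥ 0} is NOT regular.

The pumping lemma can be used to prove this:
After pumping, the number of a's and b's become unequal

The other languages are regular because they can be recognized by finite automata.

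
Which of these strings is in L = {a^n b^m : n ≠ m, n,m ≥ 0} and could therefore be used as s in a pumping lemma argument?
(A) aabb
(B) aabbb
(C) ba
(B) aabbb

The pumping lemma is applied to a string s that lies in L, so first check membership of each option:
- (A) aabb = a^2 b^2 has n = m = 2, so it is not in L ✗
- (B) aabbb = a^2 b^3 with 2 ≠ 3, so it is in L ✓
- (C) ba has an a after a b, so it is not of the form a^n b^m and is not in L ✗

Only (B) aabbb is in L, so it is the only candidate that could play the role of s.
(In a complete proof one picks s in terms of the pumping length p so that |s| ≥ p is guaranteed; a fixed string like aabbb illustrates the shape of such an s.)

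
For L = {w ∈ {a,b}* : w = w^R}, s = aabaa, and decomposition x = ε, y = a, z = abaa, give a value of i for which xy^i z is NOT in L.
i = 0

xy⁰z = ε · ε · abaa = abaa; abaa reversed is aaba ≠ abaa, so it is not a palindrome and is not in L.
(Other choices also work, e.g. i = 2, 3; only i = 1 is guaranteed to stay in L since xy¹z = s.)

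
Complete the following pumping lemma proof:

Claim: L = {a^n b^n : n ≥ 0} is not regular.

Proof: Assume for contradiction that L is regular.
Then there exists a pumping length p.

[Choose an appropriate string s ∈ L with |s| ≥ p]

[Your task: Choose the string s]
s = a^p b^p

This string is in L (has equal a's and b's) and has length 2p ≥ p.
Any decomposition xyz with |xy| ≤ p means y consists only of a's,
so pumping will unbalance the counts.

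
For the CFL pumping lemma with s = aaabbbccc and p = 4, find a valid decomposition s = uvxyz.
u='aa', v='a', x='bb', y='b', z='ccc'

For s = aaabbbccc with pumping length p = 4:

One valid decomposition:
- u = 'aa'
- v = 'a'
- x = 'bb'
- y = 'b'
- z = 'ccc'

Verification:
- uvxyz = 'aa' + 'a' + 'bb' + 'b' + 'ccc' = aaabbbccc ✓
- |vxy| = |'abbb'| = 4 ≤ 4 ✓
- |vy| = |'ab'| = 2 > 0 ✓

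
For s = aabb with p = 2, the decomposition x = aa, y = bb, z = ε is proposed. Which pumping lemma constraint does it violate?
Violated: |xy| ≤ p

The decomposition x = aa, y = bb, z = ε for s = aabb with p = 2
violates the constraint: |xy| ≤ p

|xy| = |aabb| = 4 > 2 = p. The decomposition puts too many characters in xy.

Pumping lemma constraints:
1. xyz = s (decomposition is valid)
2. |xy| ≤ p
3. |y| > 0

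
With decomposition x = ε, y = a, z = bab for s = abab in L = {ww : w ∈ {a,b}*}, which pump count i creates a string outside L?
i = 3

xy³z = ε · aaa · bab = aaabab; aaabab has length 6; its halves are aaa and bab, which differ, so it is not in L.
(Other choices also work, e.g. i = 0, 2; only i = 1 is guaranteed to stay in L since xy¹z = s.)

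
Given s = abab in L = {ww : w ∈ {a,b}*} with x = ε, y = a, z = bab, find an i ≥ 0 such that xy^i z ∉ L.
i = 0

xy⁰z = ε · ε · bab = bab; bab has odd length 3, so it cannot be written as ww and is not in L.
(Other choices also work, e.g. i = 2, 3; only i = 1 is guaranteed to stay in L since xy¹z = s.)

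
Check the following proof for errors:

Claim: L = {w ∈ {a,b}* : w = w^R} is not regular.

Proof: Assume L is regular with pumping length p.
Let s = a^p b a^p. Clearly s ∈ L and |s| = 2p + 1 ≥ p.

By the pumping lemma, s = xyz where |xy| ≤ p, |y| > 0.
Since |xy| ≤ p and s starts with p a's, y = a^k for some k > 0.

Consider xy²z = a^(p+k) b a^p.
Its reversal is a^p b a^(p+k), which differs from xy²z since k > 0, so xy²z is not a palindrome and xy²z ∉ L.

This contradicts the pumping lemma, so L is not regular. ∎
The proof is correct.

This proof is valid because:
1. s = a^p b a^p is in L and is chosen in terms of p, so |s| ≥ p holds for every p
2. The decomposition analysis is correct: |xy| ≤ p forces y to lie inside the leading a's
3. The contradiction is valid: a^(p+k) b a^p has more a's before the b than after it, so it is not a palindrome
4. The conclusion follows logically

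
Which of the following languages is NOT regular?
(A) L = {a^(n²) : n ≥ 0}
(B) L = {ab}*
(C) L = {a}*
(A) {a^(n²) : n ≥ 0}

(A) L = {a^(n²) : n ≥ 0} is NOT regular.

The pumping lemma can be used to prove this:
After pumping, length is no longer a perfect square

The other languages are regular because they can be recognized by finite automata.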